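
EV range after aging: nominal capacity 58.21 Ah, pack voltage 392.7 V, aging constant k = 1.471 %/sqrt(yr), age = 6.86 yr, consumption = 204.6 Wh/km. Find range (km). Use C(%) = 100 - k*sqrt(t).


Step 1: capacity retention = 100 - 1.471 * sqrt(6.86) = 100 - 1.471 * 2.6192 = 96.147%
Step 2: C_now = 58.21 * 96.147/100 = 55.967 Ah
Step 3: E_pack = V * C_now = 392.7 * 55.967 = 21978 Wh
Step 4: range = E_pack / consumption = 21978 / 204.6 = 107.4 km

107.4 km


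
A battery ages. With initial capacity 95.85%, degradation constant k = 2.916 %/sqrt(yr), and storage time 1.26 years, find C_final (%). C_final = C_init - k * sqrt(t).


sqrt(t) = sqrt(1.26) = 1.1225
C_final = 95.85 - 2.916 * 1.1225 = 92.58%

92.58%


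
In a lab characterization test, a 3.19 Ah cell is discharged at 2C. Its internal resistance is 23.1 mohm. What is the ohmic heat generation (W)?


Convert: R = 23.1 mohm = 0.0231 ohm
Step 1: I = C_rate * capacity = 2 * 3.19 = 6.38 A
Step 2: Q = I^2 * R = 6.38^2 * 0.0231 = 40.704 * 0.0231 = 0.9403 W

0.9403 W


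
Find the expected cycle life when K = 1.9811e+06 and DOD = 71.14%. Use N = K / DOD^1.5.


DOD^1.5 = 600.03
N = K / DOD^1.5 = 1.9811e+06 / 600.03 = 3302

3302 cycles


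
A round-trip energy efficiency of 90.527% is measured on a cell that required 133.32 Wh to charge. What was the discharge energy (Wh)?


E_dis = eta/100 * E_chg = 90.527/100 * 133.32 = 120.7 Wh

120.7 Wh


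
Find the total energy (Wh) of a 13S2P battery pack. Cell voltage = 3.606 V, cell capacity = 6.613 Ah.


V_pack = 13 * 3.606 = 46.878 V
C_pack = 2 * 6.613 = 13.226 Ah
E = V_pack * C_pack = 46.878 * 13.226 = 620.0 Wh

620.0 Wh


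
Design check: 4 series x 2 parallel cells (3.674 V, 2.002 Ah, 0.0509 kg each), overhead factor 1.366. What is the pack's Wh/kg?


Step 1: V_pack = 4 * 3.674 = 14.696 V
Step 2: C_pack = 2 * 2.002 = 4.004 Ah
Step 3: E_pack = V_pack * C_pack = 14.696 * 4.004 = 58.843 Wh
Step 4: m_pack = 4 * 2 * 0.0509 * 1.366 = 0.55624 kg
Step 5: ED = E_pack / m_pack = 58.843 / 0.55624 = 105.8 Wh/kg

105.8 Wh/kg


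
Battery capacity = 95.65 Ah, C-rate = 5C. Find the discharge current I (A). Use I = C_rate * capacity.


At 5C: I = 5 * 95.65 Ah = 478.25 A

478.25 A


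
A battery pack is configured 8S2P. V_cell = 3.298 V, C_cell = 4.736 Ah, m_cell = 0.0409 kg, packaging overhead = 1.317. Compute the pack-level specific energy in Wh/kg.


Step 1: V_pack = 8 * 3.298 = 26.384 V
Step 2: C_pack = 2 * 4.736 = 9.472 Ah
Step 3: E_pack = V_pack * C_pack = 26.384 * 9.472 = 249.91 Wh
Step 4: m_pack = 8 * 2 * 0.0409 * 1.317 = 0.86184 kg
Step 5: ED = E_pack / m_pack = 249.91 / 0.86184 = 290.0 Wh/kg

290.0 Wh/kg


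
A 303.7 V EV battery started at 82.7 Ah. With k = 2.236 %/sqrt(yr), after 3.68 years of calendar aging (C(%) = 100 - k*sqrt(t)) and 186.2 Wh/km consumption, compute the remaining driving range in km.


Step 1: capacity retention = 100 - 2.236 * sqrt(3.68) = 100 - 2.236 * 1.9183 = 95.711%
Step 2: C_now = 82.7 * 95.711/100 = 79.153 Ah
Step 3: E_pack = V * C_now = 303.7 * 79.153 = 24039 Wh
Step 4: range = E_pack / consumption = 24039 / 186.2 = 129.1 km

129.1 km


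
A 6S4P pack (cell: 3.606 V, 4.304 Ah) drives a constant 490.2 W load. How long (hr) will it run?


Step 1: E_pack = Ns * V_cell * Np * C_cell = 6 * 3.606 * 4 * 4.304 = 372.49 Wh
Step 2: t = E_pack / P = 372.49 / 490.2 = 0.7599 hr

0.7599 hr


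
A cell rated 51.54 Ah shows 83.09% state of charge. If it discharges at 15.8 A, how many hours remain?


Step 1: remaining = SOC/100 * C_total = 83.09/100 * 51.54 = 42.825 Ah
Step 2: t = remaining / I = 42.825 / 15.8 = 2.710 hr

2.710 hr


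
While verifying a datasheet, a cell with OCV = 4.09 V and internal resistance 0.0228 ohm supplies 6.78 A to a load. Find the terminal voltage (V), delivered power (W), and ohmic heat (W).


Step 1: V_terminal = OCV - I*R = 4.09 - 6.78 * 0.0228 = 3.9354 V
Step 2: P_out = V_terminal * I = 3.9354 * 6.78 = 26.68 W
Step 3: Q = I^2 * R = 6.78^2 * 0.0228 = 1.048 W

V=3.9354 V, P=26.68 W, Q=1.048 W


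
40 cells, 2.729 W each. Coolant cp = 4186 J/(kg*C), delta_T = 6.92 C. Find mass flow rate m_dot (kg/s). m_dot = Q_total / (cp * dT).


Step 1: Total heat Q = 40 * 2.729 W = 109.16 W
Step 2: denom = cp * dT = 4186 * 6.92 = 28967
Step 3: m_dot = 109.16 / 28967 = 0.003768 kg/s

0.003768 kg/s


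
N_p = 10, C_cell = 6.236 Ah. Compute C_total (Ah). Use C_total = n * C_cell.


C_total = 10 * 6.236 = 62.36 Ah

62.36 Ah


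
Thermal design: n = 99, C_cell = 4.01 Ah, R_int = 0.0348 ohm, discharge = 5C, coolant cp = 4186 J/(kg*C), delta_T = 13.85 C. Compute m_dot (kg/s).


Step 1: I = 5 * 4.01 = 20.05 A
Step 2: Q_cell = I^2 * R = 20.05^2 * 0.0348 = 13.99 W
Step 3: Q_total = 99 * 13.99 = 1385 W
Step 4: m_dot = Q_total / (cp * dT) = 1385 / (4186 * 13.85) = 0.02389 kg/s

0.02389 kg/s


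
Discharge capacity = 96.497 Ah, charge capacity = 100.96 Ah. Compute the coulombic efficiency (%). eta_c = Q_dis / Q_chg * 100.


eta_c = Q_dis / Q_chg * 100 = 96.497 / 100.96 * 100 = 95.58%

95.58%


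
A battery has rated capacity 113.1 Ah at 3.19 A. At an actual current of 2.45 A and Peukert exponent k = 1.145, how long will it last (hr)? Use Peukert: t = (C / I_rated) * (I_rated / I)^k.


Step 1: t_rated = C / I_rated = 113.1 / 3.19 = 35.455 hr
Step 2: ratio = 3.19 / 2.45 = 1.302
Step 3: ratio^k = 1.302^1.145 = 1.3528
Step 4: t = t_rated * ratio^k = 35.455 * 1.3528 = 47.96 hr

47.96 hr


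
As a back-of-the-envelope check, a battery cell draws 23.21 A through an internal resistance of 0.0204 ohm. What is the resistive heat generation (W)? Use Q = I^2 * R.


I^2 = 538.7
Q = 538.7 * 0.0204 = 10.99 W

10.99 W


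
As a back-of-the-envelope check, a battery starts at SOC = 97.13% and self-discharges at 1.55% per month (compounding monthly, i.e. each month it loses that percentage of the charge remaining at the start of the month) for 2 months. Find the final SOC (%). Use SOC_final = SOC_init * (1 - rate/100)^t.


decay = (1 - 1.55/100)^2 = 0.96924
SOC_final = 97.13 * 0.96924 = 94.14%

94.14%


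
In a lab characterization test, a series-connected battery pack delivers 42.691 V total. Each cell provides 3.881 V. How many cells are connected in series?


n = V_pack / V_cell = 42.691 / 3.881 = 11

11


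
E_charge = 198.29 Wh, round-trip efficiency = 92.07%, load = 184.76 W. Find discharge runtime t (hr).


Step 1: E_discharge = eta/100 * E_charge = 92.07/100 * 198.29 = 182.57 Wh
Step 2: t = E_discharge / P = 182.57 / 184.76 = 0.9881 hr

0.9881 hr


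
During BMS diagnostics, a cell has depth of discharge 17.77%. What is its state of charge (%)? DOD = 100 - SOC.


SOC = 100 - DOD = 100 - 17.77 = 82.23%

82.23%


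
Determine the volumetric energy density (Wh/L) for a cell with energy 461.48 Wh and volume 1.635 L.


ED = E / V = 461.48 / 1.635 = 282.3 Wh/L

282.3 Wh/L


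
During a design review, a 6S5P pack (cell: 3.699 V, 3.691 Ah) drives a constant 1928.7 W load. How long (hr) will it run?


Step 1: E_pack = Ns * V_cell * Np * C_cell = 6 * 3.699 * 5 * 3.691 = 409.59 Wh
Step 2: t = E_pack / P = 409.59 / 1928.7 = 0.2124 hr

0.2124 hr


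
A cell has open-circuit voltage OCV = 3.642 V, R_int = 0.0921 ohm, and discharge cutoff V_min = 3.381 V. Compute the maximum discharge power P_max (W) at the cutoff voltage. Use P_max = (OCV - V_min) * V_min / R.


P_max = (OCV - V_min) * V_min / R = (3.642 - 3.381) * 3.381 / 0.0921 = 0.261 * 3.381 / 0.0921 = 9.581 W

9.581 W


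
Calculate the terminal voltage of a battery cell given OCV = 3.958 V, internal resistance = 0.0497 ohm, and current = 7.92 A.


IR drop = 7.92 * 0.0497 = 0.39362 V
V = 3.958 - 0.39362 = 3.564 V

3.564 V


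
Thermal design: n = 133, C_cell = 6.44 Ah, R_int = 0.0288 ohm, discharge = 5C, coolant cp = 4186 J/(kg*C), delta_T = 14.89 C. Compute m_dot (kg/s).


Step 1: I = 5 * 6.44 = 32.2 A
Step 2: Q_cell = I^2 * R = 32.2^2 * 0.0288 = 29.861 W
Step 3: Q_total = 133 * 29.861 = 3971.5 W
Step 4: m_dot = Q_total / (cp * dT) = 3971.5 / (4186 * 14.89) = 0.06372 kg/s

0.06372 kg/s


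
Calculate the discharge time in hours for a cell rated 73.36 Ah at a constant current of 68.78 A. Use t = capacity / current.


t = capacity / current = 73.36 / 68.78 = 1.067 hr

1.067 hr


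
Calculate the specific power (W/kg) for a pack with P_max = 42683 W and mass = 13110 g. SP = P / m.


Convert: m = 13110 g = 13.11 kg
Specific power = 42683 W / 13.11 kg = 3256 W/kg

3256 W/kg


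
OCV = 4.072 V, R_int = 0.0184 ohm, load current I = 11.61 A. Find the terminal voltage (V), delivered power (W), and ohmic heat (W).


Step 1: V_terminal = OCV - I*R = 4.072 - 11.61 * 0.0184 = 3.8584 V
Step 2: P_out = V_terminal * I = 3.8584 * 11.61 = 44.80 W
Step 3: Q = I^2 * R = 11.61^2 * 0.0184 = 2.480 W

V=3.8584 V, P=44.80 W, Q=2.480 W


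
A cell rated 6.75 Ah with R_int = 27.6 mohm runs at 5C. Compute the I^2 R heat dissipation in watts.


Convert: R = 27.6 mohm = 0.0276 ohm
Step 1: I = C_rate * capacity = 5 * 6.75 = 33.75 A
Step 2: Q = I^2 * R = 33.75^2 * 0.0276 = 1139.1 * 0.0276 = 31.44 W

31.44 W


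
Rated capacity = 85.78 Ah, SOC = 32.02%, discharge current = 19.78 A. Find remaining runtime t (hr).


Step 1: remaining = SOC/100 * C_total = 32.02/100 * 85.78 = 27.467 Ah
Step 2: t = remaining / I = 27.467 / 19.78 = 1.389 hr

1.389 hr


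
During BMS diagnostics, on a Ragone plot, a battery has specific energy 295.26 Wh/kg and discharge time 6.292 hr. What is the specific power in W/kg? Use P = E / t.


Specific power = 295.26 Wh/kg / 6.292 hr = 46.93 W/kg

46.93 W/kg


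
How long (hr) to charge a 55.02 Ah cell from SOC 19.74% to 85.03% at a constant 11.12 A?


delta_Ah = 55.02 * (85.03 - 19.74) / 100 = 35.923 Ah
t = delta_Ah / I = 35.923 / 11.12 = 3.230 hr

3.230 hr


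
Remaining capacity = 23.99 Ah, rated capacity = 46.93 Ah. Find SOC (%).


SOC = (remaining / total) * 100 = (23.99 / 46.93) * 100 = 51.12%

51.12%


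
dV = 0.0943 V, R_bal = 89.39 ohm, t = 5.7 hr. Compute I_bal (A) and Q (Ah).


I_bal = dV / R = 0.0943 / 89.39 = 0.0010549 A
Q = I_bal * t = 0.0010549 * 5.7 = 0.006013 Ah

I=0.0010549 A, Q=0.006013 Ah


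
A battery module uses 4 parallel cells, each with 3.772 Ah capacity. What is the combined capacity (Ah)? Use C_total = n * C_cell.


Parallel capacities add: 4 * 3.772 Ah = 15.088 Ah

15.088 Ah


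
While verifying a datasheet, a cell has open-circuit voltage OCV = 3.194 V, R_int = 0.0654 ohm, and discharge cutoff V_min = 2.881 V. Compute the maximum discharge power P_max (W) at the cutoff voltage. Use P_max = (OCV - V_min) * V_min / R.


P_max = (OCV - V_min) * V_min / R = (3.194 - 2.881) * 2.881 / 0.0654 = 0.313 * 2.881 / 0.0654 = 13.79 W

13.79 W


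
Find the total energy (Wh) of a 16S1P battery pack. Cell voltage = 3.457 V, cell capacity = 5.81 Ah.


E = Ns * Vcell * Np * Ccell = 16 * 3.457 * 1 * 5.81 = 321.4 Wh

321.4 Wh


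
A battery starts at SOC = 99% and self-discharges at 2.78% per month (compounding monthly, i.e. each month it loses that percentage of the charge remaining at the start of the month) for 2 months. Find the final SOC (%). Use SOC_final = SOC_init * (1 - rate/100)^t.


decay = (1 - 2.78/100)^2 = 0.94517
SOC_final = 99 * 0.94517 = 93.57%

93.57%


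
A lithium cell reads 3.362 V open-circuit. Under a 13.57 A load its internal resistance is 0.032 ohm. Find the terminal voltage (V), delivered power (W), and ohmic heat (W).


Step 1: V_terminal = OCV - I*R = 3.362 - 13.57 * 0.032 = 2.9278 V
Step 2: P_out = V_terminal * I = 2.9278 * 13.57 = 39.73 W
Step 3: Q = I^2 * R = 13.57^2 * 0.032 = 5.893 W

V=2.9278 V, P=39.73 W, Q=5.893 W


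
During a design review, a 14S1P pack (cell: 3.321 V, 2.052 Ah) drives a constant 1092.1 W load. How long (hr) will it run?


Step 1: E_pack = Ns * V_cell * Np * C_cell = 14 * 3.321 * 1 * 2.052 = 95.406 Wh
Step 2: t = E_pack / P = 95.406 / 1092.1 = 0.08736 hr

0.08736 hr


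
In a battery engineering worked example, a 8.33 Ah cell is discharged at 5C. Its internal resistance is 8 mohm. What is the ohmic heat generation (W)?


Convert: R = 8 mohm = 0.008 ohm
Step 1: I = C_rate * capacity = 5 * 8.33 = 41.65 A
Step 2: Q = I^2 * R = 41.65^2 * 0.008 = 1734.7 * 0.008 = 13.88 W

13.88 W


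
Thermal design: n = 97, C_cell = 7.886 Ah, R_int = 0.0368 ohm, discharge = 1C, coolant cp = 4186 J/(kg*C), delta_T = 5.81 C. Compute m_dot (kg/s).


Step 1: I = 1 * 7.886 = 7.886 A
Step 2: Q_cell = I^2 * R = 7.886^2 * 0.0368 = 2.2886 W
Step 3: Q_total = 97 * 2.2886 = 221.99 W
Step 4: m_dot = Q_total / (cp * dT) = 221.99 / (4186 * 5.81) = 0.009128 kg/s

0.009128 kg/s


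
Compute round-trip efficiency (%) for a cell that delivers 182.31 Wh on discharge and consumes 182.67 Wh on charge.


Round-trip efficiency = 182.31/182.67 * 100% = 99.80%

99.80%


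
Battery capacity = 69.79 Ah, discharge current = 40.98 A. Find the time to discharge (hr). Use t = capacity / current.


Runtime = 69.79 Ah / 40.98 A = 1.703 hr

1.703 hr


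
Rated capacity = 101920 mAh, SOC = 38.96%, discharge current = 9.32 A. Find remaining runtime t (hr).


Convert: C_total = 101920 mAh = 101.92 Ah
Step 1: remaining = SOC/100 * C_total = 38.96/100 * 101.92 = 39.708 Ah
Step 2: t = remaining / I = 39.708 / 9.32 = 4.261 hr

4.261 hr


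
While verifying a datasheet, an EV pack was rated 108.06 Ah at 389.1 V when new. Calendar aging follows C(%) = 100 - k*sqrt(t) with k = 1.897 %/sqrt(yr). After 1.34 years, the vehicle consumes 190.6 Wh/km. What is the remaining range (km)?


Step 1: capacity retention = 100 - 1.897 * sqrt(1.34) = 100 - 1.897 * 1.1576 = 97.804%
Step 2: C_now = 108.06 * 97.804/100 = 105.69 Ah
Step 3: E_pack = V * C_now = 389.1 * 105.69 = 41124 Wh
Step 4: range = E_pack / consumption = 41124 / 190.6 = 215.8 km

215.8 km


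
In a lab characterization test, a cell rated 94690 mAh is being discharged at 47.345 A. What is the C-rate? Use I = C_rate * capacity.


Convert: capacity = 94690 mAh = 94.69 Ah
Rearranging: C_rate = 47.345 / 94.69 = 0.5C

0.5C


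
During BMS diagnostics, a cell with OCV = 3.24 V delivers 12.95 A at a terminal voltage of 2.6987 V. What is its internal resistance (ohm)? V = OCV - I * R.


R = (OCV - V) / I = (3.24 - 2.6987) / 12.95 = 0.04180 ohm

0.04180 ohm


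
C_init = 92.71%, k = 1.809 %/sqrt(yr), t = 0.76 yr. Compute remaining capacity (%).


sqrt(t) = sqrt(0.76) = 0.87178
C_final = 92.71 - 1.809 * 0.87178 = 91.13%

91.13%


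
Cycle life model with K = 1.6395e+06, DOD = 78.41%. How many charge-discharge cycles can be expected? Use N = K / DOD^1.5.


Step 1: DOD^1.5 = 78.41^1.5 = 694.32
Step 2: N = 1.6395e+06 / 694.32 = 2361 cycles

2361 cycles


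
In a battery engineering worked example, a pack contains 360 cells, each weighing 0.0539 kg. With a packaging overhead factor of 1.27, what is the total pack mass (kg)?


Cell mass sum = 360 * 0.0539 = 19.404 kg
With overhead 1.27: m_pack = 19.404 * 1.27 = 24.64 kg

24.64 kg


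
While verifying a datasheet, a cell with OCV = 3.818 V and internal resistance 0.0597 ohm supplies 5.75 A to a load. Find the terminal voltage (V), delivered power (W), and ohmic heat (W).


Step 1: V_terminal = OCV - I*R = 3.818 - 5.75 * 0.0597 = 3.4747 V
Step 2: P_out = V_terminal * I = 3.4747 * 5.75 = 19.98 W
Step 3: Q = I^2 * R = 5.75^2 * 0.0597 = 1.974 W

V=3.4747 V, P=19.98 W, Q=1.974 W


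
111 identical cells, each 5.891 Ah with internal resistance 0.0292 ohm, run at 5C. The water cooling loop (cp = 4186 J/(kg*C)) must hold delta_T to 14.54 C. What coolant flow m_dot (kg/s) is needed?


Step 1: I = 5 * 5.891 = 29.455 A
Step 2: Q_cell = I^2 * R = 29.455^2 * 0.0292 = 25.334 W
Step 3: Q_total = 111 * 25.334 = 2812.1 W
Step 4: m_dot = Q_total / (cp * dT) = 2812.1 / (4186 * 14.54) = 0.04620 kg/s

0.04620 kg/s


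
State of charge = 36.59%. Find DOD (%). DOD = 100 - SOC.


DOD = 100 - SOC = 100 - 36.59 = 63.41%

63.41%


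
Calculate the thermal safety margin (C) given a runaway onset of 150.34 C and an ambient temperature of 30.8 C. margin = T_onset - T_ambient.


Safety margin = 150.34 C - 30.8 C = 119.54 C

119.54 C


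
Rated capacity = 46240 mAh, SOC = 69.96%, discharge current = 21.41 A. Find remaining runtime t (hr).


Convert: C_total = 46240 mAh = 46.24 Ah
Step 1: remaining = SOC/100 * C_total = 69.96/100 * 46.24 = 32.35 Ah
Step 2: t = remaining / I = 32.35 / 21.41 = 1.511 hr

1.511 hr


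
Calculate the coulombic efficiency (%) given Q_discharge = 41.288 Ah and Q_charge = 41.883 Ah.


Coulombic efficiency = 41.288/41.883 * 100% = 98.58%

98.58%


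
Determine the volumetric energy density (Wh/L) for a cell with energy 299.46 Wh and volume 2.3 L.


ED = E / V = 299.46 / 2.3 = 130.2 Wh/L

130.2 Wh/L


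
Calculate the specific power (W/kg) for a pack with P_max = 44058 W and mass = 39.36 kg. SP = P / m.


SP = P / m = 44058 / 39.36 = 1119 W/kg

1119 W/kg


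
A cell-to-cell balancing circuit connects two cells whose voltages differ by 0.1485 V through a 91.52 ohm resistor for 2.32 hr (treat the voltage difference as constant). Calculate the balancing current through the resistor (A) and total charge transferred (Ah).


First, Ohm's law: I_bal = 0.1485 V / 91.52 ohm = 0.0016226 A
Then Q = I * t = 0.0016226 A * 2.32 hr = 0.003764 Ah

I=0.0016226 A, Q=0.003764 Ah


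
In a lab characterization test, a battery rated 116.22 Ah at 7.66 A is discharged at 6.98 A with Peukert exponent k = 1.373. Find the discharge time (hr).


Step 1: t_rated = C / I_rated = 116.22 / 7.66 = 15.172 hr
Step 2: ratio = 7.66 / 6.98 = 1.0974
Step 3: ratio^k = 1.0974^1.373 = 1.1361
Step 4: t = t_rated * ratio^k = 15.172 * 1.1361 = 17.24 hr

17.24 hr


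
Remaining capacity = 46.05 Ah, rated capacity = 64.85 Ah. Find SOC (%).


SOC = (remaining / total) * 100 = (46.05 / 64.85) * 100 = 71.01%

71.01%


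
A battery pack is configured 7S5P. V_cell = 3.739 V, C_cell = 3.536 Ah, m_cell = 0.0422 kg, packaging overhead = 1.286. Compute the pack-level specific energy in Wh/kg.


Step 1: V_pack = 7 * 3.739 = 26.173 V
Step 2: C_pack = 5 * 3.536 = 17.68 Ah
Step 3: E_pack = V_pack * C_pack = 26.173 * 17.68 = 462.74 Wh
Step 4: m_pack = 7 * 5 * 0.0422 * 1.286 = 1.8994 kg
Step 5: ED = E_pack / m_pack = 462.74 / 1.8994 = 243.6 Wh/kg

243.6 Wh/kg


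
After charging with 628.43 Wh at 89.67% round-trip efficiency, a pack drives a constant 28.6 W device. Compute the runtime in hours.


Step 1: E_discharge = eta/100 * E_charge = 89.67/100 * 628.43 = 563.51 Wh
Step 2: t = E_discharge / P = 563.51 / 28.6 = 19.70 hr

19.70 hr


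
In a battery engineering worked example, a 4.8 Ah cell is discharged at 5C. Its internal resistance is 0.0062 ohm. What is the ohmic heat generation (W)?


Step 1: I = C_rate * capacity = 5 * 4.8 = 24 A
Step 2: Q = I^2 * R = 24^2 * 0.0062 = 576 * 0.0062 = 3.571 W

3.571 W


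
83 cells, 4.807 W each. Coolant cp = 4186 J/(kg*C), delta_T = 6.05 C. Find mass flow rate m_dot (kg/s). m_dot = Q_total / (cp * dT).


Step 1: Total heat Q = 83 * 4.807 W = 398.98 W
Step 2: denom = cp * dT = 4186 * 6.05 = 25325
Step 3: m_dot = 398.98 / 25325 = 0.01575 kg/s

0.01575 kg/s


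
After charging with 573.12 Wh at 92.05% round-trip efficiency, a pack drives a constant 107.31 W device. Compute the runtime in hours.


Step 1: E_discharge = eta/100 * E_charge = 92.05/100 * 573.12 = 527.56 Wh
Step 2: t = E_discharge / P = 527.56 / 107.31 = 4.916 hr

4.916 hr


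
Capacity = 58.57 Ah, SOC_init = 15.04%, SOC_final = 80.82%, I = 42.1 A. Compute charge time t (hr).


Step 1: dSOC = 80.82% - 15.04% = 65.78%
Step 2: delta_Ah = 58.57 * 65.78 / 100 = 38.527 Ah
Step 3: t = 38.527 / 42.1 = 0.9151 hr

0.9151 hr


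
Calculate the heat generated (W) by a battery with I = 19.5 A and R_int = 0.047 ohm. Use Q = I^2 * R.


I^2 = 380.25
Q = 380.25 * 0.047 = 17.87 W

17.87 W


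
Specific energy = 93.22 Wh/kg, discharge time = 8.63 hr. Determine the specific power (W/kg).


Specific power = 93.22 Wh/kg / 8.63 hr = 10.80 W/kg

10.80 W/kg


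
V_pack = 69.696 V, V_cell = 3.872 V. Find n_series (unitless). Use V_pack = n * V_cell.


Rearranging: n = V_pack / V_cell = 69.696 / 3.872 = 18 cells

18


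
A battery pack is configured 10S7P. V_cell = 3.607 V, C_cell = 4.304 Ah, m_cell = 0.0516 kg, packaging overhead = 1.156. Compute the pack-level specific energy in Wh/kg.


Step 1: V_pack = 10 * 3.607 = 36.07 V
Step 2: C_pack = 7 * 4.304 = 30.128 Ah
Step 3: E_pack = V_pack * C_pack = 36.07 * 30.128 = 1086.7 Wh
Step 4: m_pack = 10 * 7 * 0.0516 * 1.156 = 4.1755 kg
Step 5: ED = E_pack / m_pack = 1086.7 / 4.1755 = 260.3 Wh/kg

260.3 Wh/kg


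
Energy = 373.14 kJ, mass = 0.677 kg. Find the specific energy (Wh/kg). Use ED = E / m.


Convert: E = 373.14 kJ = 103.65 Wh
ED = E / m = 103.65 / 0.677 = 153.1 Wh/kg

153.1 Wh/kg


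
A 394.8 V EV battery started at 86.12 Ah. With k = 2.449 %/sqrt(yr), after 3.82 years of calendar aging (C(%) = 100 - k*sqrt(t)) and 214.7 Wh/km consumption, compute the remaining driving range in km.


Step 1: capacity retention = 100 - 2.449 * sqrt(3.82) = 100 - 2.449 * 1.9545 = 95.213%
Step 2: C_now = 86.12 * 95.213/100 = 81.997 Ah
Step 3: E_pack = V * C_now = 394.8 * 81.997 = 32372 Wh
Step 4: range = E_pack / consumption = 32372 / 214.7 = 150.8 km

150.8 km


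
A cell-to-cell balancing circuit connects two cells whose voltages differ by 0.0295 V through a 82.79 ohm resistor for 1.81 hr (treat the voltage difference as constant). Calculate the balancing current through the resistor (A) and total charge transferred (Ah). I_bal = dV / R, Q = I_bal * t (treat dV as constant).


I_bal = dV / R = 0.0295 / 82.79 = 3.5632e-04 A
Q = I_bal * t = 3.5632e-04 * 1.81 = 6.449e-04 Ah

I=3.5632e-04 A, Q=6.449e-04 Ah


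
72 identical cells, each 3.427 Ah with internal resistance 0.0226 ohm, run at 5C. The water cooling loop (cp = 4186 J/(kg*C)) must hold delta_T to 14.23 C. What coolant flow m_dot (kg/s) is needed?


Step 1: I = 5 * 3.427 = 17.135 A
Step 2: Q_cell = I^2 * R = 17.135^2 * 0.0226 = 6.6355 W
Step 3: Q_total = 72 * 6.6355 = 477.76 W
Step 4: m_dot = Q_total / (cp * dT) = 477.76 / (4186 * 14.23) = 0.008021 kg/s

0.008021 kg/s


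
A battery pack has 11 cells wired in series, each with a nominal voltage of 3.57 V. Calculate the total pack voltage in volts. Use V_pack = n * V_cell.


V_pack = n * V_cell = 11 * 3.57 = 39.27 V

39.27 V


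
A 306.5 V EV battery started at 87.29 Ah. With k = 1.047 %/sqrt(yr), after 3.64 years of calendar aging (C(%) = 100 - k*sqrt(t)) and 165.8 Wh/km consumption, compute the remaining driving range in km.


Step 1: capacity retention = 100 - 1.047 * sqrt(3.64) = 100 - 1.047 * 1.9079 = 98.002%
Step 2: C_now = 87.29 * 98.002/100 = 85.546 Ah
Step 3: E_pack = V * C_now = 306.5 * 85.546 = 26220 Wh
Step 4: range = E_pack / consumption = 26220 / 165.8 = 158.1 km

158.1 km


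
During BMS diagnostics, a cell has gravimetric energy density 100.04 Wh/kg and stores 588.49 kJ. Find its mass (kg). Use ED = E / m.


Convert: E = 588.49 kJ = 163.47 Wh
m = E / ED = 163.47 / 100.04 = 1.634 kg

1.634 kg


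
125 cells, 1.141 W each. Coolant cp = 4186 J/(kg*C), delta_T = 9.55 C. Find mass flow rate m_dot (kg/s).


Q_total = 125 * 1.141 = 142.63 W
m_dot = Q_total / (cp * dT) = 142.63 / (4186 * 9.55) = 0.003568 kg/s

0.003568 kg/s


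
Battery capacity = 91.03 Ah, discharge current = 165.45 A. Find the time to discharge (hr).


t = capacity / current = 91.03 / 165.45 = 0.5502 hr

0.5502 hr


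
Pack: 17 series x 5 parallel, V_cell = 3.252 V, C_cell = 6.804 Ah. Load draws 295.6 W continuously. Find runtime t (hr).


Step 1: E_pack = Ns * V_cell * Np * C_cell = 17 * 3.252 * 5 * 6.804 = 1880.8 Wh
Step 2: t = E_pack / P = 1880.8 / 295.6 = 6.363 hr

6.363 hr


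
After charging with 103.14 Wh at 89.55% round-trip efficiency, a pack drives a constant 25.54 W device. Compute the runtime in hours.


Step 1: E_discharge = eta/100 * E_charge = 89.55/100 * 103.14 = 92.362 Wh
Step 2: t = E_discharge / P = 92.362 / 25.54 = 3.616 hr

3.616 hr


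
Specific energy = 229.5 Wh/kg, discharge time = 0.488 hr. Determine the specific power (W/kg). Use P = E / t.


Specific power = 229.5 Wh/kg / 0.488 hr = 470.3 W/kg

470.3 W/kg


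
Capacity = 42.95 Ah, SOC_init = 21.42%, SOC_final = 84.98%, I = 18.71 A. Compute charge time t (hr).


delta_Ah = 42.95 * (84.98 - 21.42) / 100 = 27.299 Ah
t = delta_Ah / I = 27.299 / 18.71 = 1.459 hr

1.459 hr


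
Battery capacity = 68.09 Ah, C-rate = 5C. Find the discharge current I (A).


At 5C: I = 5 * 68.09 Ah = 340.45 A

340.45 A


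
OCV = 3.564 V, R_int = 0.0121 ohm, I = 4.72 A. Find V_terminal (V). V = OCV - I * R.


IR drop = 4.72 * 0.0121 = 0.057112 V
V = 3.564 - 0.057112 = 3.507 V

3.507 V


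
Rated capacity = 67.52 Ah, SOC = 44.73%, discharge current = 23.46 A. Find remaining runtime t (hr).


Step 1: remaining = SOC/100 * C_total = 44.73/100 * 67.52 = 30.202 Ah
Step 2: t = remaining / I = 30.202 / 23.46 = 1.287 hr

1.287 hr


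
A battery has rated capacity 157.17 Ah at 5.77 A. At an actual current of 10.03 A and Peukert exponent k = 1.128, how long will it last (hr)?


Step 1: t_rated = C / I_rated = 157.17 / 5.77 = 27.239 hr
Step 2: ratio = 5.77 / 10.03 = 0.57527
Step 3: ratio^k = 0.57527^1.128 = 0.53596
Step 4: t = t_rated * ratio^k = 27.239 * 0.53596 = 14.60 hr

14.60 hr


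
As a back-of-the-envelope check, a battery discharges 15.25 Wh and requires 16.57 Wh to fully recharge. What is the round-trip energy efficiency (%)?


Round-trip efficiency = 15.25/16.57 * 100% = 92.03%

92.03%


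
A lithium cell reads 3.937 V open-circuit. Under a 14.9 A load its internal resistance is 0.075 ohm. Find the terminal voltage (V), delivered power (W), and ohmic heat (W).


Step 1: V_terminal = OCV - I*R = 3.937 - 14.9 * 0.075 = 2.8195 V
Step 2: P_out = V_terminal * I = 2.8195 * 14.9 = 42.01 W
Step 3: Q = I^2 * R = 14.9^2 * 0.075 = 16.65 W

V=2.8195 V, P=42.01 W, Q=16.65 W


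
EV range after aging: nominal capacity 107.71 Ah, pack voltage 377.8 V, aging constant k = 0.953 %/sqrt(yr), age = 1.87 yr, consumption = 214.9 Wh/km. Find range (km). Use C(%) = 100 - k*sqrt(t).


Step 1: capacity retention = 100 - 0.953 * sqrt(1.87) = 100 - 0.953 * 1.3675 = 98.697%
Step 2: C_now = 107.71 * 98.697/100 = 106.31 Ah
Step 3: E_pack = V * C_now = 377.8 * 106.31 = 40164 Wh
Step 4: range = E_pack / consumption = 40164 / 214.9 = 186.9 km

186.9 km


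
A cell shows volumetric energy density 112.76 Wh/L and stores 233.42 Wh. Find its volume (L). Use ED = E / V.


V = E / ED = 233.42 / 112.76 = 2.070 L

2.070 L


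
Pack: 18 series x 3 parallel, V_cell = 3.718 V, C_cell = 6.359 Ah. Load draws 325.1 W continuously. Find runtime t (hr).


Step 1: E_pack = Ns * V_cell * Np * C_cell = 18 * 3.718 * 3 * 6.359 = 1276.7 Wh
Step 2: t = E_pack / P = 1276.7 / 325.1 = 3.927 hr

3.927 hr


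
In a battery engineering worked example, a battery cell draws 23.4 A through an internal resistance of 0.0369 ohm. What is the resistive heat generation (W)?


Q = I^2 * R = 23.4^2 * 0.0369 = 20.20 W

20.20 W


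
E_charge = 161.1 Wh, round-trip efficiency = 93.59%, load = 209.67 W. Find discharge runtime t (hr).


Step 1: E_discharge = eta/100 * E_charge = 93.59/100 * 161.1 = 150.77 Wh
Step 2: t = E_discharge / P = 150.77 / 209.67 = 0.7191 hr

0.7191 hr


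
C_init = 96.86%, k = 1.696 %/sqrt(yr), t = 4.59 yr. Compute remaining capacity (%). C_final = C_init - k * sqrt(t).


sqrt(t) = sqrt(4.59) = 2.1424
C_final = 96.86 - 1.696 * 2.1424 = 93.23%

93.23%


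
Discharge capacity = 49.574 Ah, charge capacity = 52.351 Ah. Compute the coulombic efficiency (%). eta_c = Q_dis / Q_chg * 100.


eta_c = Q_dis / Q_chg * 100 = 49.574 / 52.351 * 100 = 94.70%

94.70%


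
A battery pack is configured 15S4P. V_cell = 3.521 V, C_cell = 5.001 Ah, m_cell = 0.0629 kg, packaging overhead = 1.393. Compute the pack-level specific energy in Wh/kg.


Step 1: V_pack = 15 * 3.521 = 52.815 V
Step 2: C_pack = 4 * 5.001 = 20.004 Ah
Step 3: E_pack = V_pack * C_pack = 52.815 * 20.004 = 1056.5 Wh
Step 4: m_pack = 15 * 4 * 0.0629 * 1.393 = 5.2572 kg
Step 5: ED = E_pack / m_pack = 1056.5 / 5.2572 = 201.0 Wh/kg

201.0 Wh/kg


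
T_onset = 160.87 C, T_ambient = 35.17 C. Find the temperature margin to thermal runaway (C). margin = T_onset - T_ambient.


Safety margin = 160.87 C - 35.17 C = 125.7 C

125.7 C


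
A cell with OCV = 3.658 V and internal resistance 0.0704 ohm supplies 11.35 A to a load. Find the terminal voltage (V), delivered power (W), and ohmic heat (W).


Step 1: V_terminal = OCV - I*R = 3.658 - 11.35 * 0.0704 = 2.859 V
Step 2: P_out = V_terminal * I = 2.859 * 11.35 = 32.45 W
Step 3: Q = I^2 * R = 11.35^2 * 0.0704 = 9.069 W

V=2.859 V, P=32.45 W, Q=9.069 W


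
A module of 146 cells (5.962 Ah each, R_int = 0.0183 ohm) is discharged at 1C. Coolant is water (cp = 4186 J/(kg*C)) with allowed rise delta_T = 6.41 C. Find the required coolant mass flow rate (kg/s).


Step 1: I = 1 * 5.962 = 5.962 A
Step 2: Q_cell = I^2 * R = 5.962^2 * 0.0183 = 0.65048 W
Step 3: Q_total = 146 * 0.65048 = 94.97 W
Step 4: m_dot = Q_total / (cp * dT) = 94.97 / (4186 * 6.41) = 0.003539 kg/s

0.003539 kg/s


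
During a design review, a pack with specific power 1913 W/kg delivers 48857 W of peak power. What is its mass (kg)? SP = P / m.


m = P / SP = 48857 / 1913 = 25.54 kg

25.54 kg


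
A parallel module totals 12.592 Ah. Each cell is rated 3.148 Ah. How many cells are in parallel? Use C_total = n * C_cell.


n = C_total / C_cell = 12.592 / 3.148 = 4

4


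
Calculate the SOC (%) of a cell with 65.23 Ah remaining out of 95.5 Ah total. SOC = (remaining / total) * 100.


SOC% = 65.23 / 95.5 * 100 = 68.30%

68.30%


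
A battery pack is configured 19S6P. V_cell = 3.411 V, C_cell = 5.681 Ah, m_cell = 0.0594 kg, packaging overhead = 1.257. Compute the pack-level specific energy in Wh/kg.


Step 1: V_pack = 19 * 3.411 = 64.809 V
Step 2: C_pack = 6 * 5.681 = 34.086 Ah
Step 3: E_pack = V_pack * C_pack = 64.809 * 34.086 = 2209.1 Wh
Step 4: m_pack = 19 * 6 * 0.0594 * 1.257 = 8.5119 kg
Step 5: ED = E_pack / m_pack = 2209.1 / 8.5119 = 259.5 Wh/kg

259.5 Wh/kg


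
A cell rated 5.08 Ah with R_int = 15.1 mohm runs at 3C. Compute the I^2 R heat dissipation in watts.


Convert: R = 15.1 mohm = 0.0151 ohm
Step 1: I = C_rate * capacity = 3 * 5.08 = 15.24 A
Step 2: Q = I^2 * R = 15.24^2 * 0.0151 = 232.26 * 0.0151 = 3.507 W

3.507 W


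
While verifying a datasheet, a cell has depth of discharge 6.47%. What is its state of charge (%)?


SOC = 100 - DOD = 100 - 6.47 = 93.53%

93.53%


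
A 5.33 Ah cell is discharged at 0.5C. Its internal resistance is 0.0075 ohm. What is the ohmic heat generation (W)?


Step 1: I = C_rate * capacity = 0.5 * 5.33 = 2.665 A
Step 2: Q = I^2 * R = 2.665^2 * 0.0075 = 7.1022 * 0.0075 = 0.05327 W

0.05327 W


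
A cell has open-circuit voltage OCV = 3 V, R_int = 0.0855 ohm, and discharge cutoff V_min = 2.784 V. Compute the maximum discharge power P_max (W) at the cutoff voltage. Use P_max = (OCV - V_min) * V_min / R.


dV = OCV - V_min = 0.216 V (so I_max = dV / R)
P_max = dV * V_min / R = 0.216 * 2.784 / 0.0855 = 7.033 W

7.033 W


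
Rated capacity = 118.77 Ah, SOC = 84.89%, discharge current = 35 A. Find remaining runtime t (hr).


Step 1: remaining = SOC/100 * C_total = 84.89/100 * 118.77 = 100.82 Ah
Step 2: t = remaining / I = 100.82 / 35 = 2.881 hr

2.881 hr


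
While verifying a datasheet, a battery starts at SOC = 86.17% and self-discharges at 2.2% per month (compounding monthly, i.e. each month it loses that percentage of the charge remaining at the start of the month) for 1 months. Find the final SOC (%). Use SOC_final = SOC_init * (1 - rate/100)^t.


Monthly retention factor = 1 - 2.2/100 = 0.978
Over 1 months: factor^1 = 0.978
SOC_final = 86.17 * 0.978 = 84.27%

84.27%


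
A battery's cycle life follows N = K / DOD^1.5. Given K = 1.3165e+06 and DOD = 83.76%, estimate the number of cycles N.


Step 1: DOD^1.5 = 83.76^1.5 = 766.58
Step 2: N = 1.3165e+06 / 766.58 = 1717 cycles

1717 cycles


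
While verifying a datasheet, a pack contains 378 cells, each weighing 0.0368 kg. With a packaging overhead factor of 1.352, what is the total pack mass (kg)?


m_pack = n * m_cell * overhead = 378 * 0.0368 * 1.352 = 18.81 kg

18.81 kg


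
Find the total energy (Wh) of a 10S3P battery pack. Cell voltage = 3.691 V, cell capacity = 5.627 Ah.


V_pack = 10 * 3.691 = 36.91 V
C_pack = 3 * 5.627 = 16.881 Ah
E = V_pack * C_pack = 36.91 * 16.881 = 623.1 Wh

623.1 Wh


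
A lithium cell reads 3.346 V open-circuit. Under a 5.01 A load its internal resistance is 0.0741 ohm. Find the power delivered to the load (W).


Step 1: V_terminal = OCV - I*R = 3.346 - 5.01 * 0.0741 = 2.9748 V
Step 2: P_out = V_terminal * I = 2.9748 * 5.01 = 14.90 W

14.90 W


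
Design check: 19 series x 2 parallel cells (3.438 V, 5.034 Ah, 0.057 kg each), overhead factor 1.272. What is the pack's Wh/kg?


Step 1: V_pack = 19 * 3.438 = 65.322 V
Step 2: C_pack = 2 * 5.034 = 10.068 Ah
Step 3: E_pack = V_pack * C_pack = 65.322 * 10.068 = 657.66 Wh
Step 4: m_pack = 19 * 2 * 0.057 * 1.272 = 2.7552 kg
Step 5: ED = E_pack / m_pack = 657.66 / 2.7552 = 238.7 Wh/kg

238.7 Wh/kg


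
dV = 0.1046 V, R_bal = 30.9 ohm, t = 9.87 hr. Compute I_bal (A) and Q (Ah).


I_bal = dV / R = 0.1046 / 30.9 = 0.0033851 A
Q = I_bal * t = 0.0033851 * 9.87 = 0.03341 Ah

I=0.0033851 A, Q=0.03341 Ah


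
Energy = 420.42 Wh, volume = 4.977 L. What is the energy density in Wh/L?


ED = E / V = 420.42 / 4.977 = 84.47 Wh/L

84.47 Wh/L


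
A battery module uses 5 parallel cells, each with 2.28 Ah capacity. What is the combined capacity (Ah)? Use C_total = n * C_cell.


C_total = 5 * 2.28 = 11.4 Ah

11.4 Ah


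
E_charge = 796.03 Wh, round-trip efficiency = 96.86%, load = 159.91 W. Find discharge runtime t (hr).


Step 1: E_discharge = eta/100 * E_charge = 96.86/100 * 796.03 = 771.03 Wh
Step 2: t = E_discharge / P = 771.03 / 159.91 = 4.822 hr

4.822 hr


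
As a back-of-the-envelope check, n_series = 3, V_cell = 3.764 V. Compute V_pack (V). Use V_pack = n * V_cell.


Series voltages add: 3 * 3.764 V = 11.292 V

11.292 V


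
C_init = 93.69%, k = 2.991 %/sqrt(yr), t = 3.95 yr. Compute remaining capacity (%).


sqrt(t) = sqrt(3.95) = 1.9875
C_final = 93.69 - 2.991 * 1.9875 = 87.75%

87.75%


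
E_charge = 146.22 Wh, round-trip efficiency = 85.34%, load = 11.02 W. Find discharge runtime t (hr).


Step 1: E_discharge = eta/100 * E_charge = 85.34/100 * 146.22 = 124.78 Wh
Step 2: t = E_discharge / P = 124.78 / 11.02 = 11.32 hr

11.32 hr


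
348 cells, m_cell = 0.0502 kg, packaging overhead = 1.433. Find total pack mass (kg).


m_pack = n * m_cell * overhead = 348 * 0.0502 * 1.433 = 25.03 kg

25.03 kg


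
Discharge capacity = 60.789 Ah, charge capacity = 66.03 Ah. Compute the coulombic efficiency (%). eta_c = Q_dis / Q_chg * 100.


Coulombic efficiency = 60.789/66.03 * 100% = 92.06%

92.06%


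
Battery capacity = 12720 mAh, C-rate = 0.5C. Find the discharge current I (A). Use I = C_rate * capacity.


Convert: capacity = 12720 mAh = 12.72 Ah
I = C_rate * capacity = 0.5 * 12.72 = 6.36 A

6.36 A


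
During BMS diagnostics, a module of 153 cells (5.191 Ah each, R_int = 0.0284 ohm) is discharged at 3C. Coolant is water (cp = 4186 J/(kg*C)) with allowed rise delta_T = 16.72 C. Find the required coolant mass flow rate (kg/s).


Step 1: I = 3 * 5.191 = 15.573 A
Step 2: Q_cell = I^2 * R = 15.573^2 * 0.0284 = 6.8875 W
Step 3: Q_total = 153 * 6.8875 = 1053.8 W
Step 4: m_dot = Q_total / (cp * dT) = 1053.8 / (4186 * 16.72) = 0.01506 kg/s

0.01506 kg/s


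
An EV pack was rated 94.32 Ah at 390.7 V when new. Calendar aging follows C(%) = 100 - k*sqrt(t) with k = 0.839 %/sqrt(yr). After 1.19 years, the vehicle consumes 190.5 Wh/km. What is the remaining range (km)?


Step 1: capacity retention = 100 - 0.839 * sqrt(1.19) = 100 - 0.839 * 1.0909 = 99.085%
Step 2: C_now = 94.32 * 99.085/100 = 93.457 Ah
Step 3: E_pack = V * C_now = 390.7 * 93.457 = 36514 Wh
Step 4: range = E_pack / consumption = 36514 / 190.5 = 191.7 km

191.7 km


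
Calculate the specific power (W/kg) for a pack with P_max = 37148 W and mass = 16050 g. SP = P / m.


Convert: m = 16050 g = 16.05 kg
Specific power = 37148 W / 16.05 kg = 2315 W/kg

2315 W/kg


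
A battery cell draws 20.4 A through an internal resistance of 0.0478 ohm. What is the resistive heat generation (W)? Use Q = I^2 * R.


Q = I^2 * R = 20.4^2 * 0.0478 = 19.89 W

19.89 W


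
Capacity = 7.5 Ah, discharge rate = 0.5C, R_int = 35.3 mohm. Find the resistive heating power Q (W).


Convert: R = 35.3 mohm = 0.0353 ohm
Step 1: I = C_rate * capacity = 0.5 * 7.5 = 3.75 A
Step 2: Q = I^2 * R = 3.75^2 * 0.0353 = 14.063 * 0.0353 = 0.4964 W

0.4964 W


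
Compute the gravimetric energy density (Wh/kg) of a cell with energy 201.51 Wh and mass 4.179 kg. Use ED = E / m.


ED = E / m = 201.51 / 4.179 = 48.22 Wh/kg

48.22 Wh/kg


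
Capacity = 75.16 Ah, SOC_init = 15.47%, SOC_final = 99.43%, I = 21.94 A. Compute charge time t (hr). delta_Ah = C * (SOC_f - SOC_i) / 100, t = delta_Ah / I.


delta_Ah = 75.16 * (99.43 - 15.47) / 100 = 63.104 Ah
t = delta_Ah / I = 63.104 / 21.94 = 2.876 hr

2.876 hr


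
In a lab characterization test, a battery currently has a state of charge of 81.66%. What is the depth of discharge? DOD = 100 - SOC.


DOD = 100 - SOC = 100 - 81.66 = 18.34%

18.34%


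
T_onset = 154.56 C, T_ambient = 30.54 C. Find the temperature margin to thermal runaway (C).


Safety margin = 154.56 C - 30.54 C = 124.02 C

124.02 C


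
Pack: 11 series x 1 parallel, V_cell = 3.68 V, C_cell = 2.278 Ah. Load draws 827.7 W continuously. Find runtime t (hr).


Step 1: E_pack = Ns * V_cell * Np * C_cell = 11 * 3.68 * 1 * 2.278 = 92.213 Wh
Step 2: t = E_pack / P = 92.213 / 827.7 = 0.1114 hr

0.1114 hr


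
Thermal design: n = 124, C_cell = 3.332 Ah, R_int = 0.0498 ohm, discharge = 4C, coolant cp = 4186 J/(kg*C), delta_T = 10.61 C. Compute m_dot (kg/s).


Step 1: I = 4 * 3.332 = 13.328 A
Step 2: Q_cell = I^2 * R = 13.328^2 * 0.0498 = 8.8463 W
Step 3: Q_total = 124 * 8.8463 = 1096.9 W
Step 4: m_dot = Q_total / (cp * dT) = 1096.9 / (4186 * 10.61) = 0.02470 kg/s

0.02470 kg/s


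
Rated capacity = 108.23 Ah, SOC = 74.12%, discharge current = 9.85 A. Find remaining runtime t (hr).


Step 1: remaining = SOC/100 * C_total = 74.12/100 * 108.23 = 80.22 Ah
Step 2: t = remaining / I = 80.22 / 9.85 = 8.144 hr

8.144 hr


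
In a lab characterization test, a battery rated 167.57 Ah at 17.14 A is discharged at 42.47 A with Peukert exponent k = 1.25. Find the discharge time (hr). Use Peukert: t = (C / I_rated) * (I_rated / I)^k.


Step 1: t_rated = C / I_rated = 167.57 / 17.14 = 9.7765 hr
Step 2: ratio = 17.14 / 42.47 = 0.40358
Step 3: ratio^k = 0.40358^1.25 = 0.32167
Step 4: t = t_rated * ratio^k = 9.7765 * 0.32167 = 3.145 hr

3.145 hr


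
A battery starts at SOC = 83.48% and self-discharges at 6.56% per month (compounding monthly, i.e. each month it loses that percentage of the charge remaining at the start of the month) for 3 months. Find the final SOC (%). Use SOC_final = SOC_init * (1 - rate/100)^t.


decay = (1 - 6.56/100)^3 = 0.81583
SOC_final = 83.48 * 0.81583 = 68.11%

68.11%


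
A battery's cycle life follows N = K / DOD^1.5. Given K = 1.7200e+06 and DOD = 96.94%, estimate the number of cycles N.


Step 1: DOD^1.5 = 96.94^1.5 = 954.45
Step 2: N = 1.7200e+06 / 954.45 = 1802 cycles

1802 cycles


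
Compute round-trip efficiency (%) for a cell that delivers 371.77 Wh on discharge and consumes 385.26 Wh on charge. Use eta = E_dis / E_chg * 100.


Round-trip efficiency = 371.77/385.26 * 100% = 96.50%

96.50%
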